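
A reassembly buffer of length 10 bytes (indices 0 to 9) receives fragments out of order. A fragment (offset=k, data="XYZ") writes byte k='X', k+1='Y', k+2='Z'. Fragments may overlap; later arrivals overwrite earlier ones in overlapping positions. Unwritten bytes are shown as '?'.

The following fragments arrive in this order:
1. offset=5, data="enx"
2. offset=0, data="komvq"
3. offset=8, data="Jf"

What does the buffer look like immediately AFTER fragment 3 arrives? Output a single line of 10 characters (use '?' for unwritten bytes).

Answer: komvqenxJf

Derivation:
Fragment 1: offset=5 data="enx" -> buffer=?????enx??
Fragment 2: offset=0 data="komvq" -> buffer=komvqenx??
Fragment 3: offset=8 data="Jf" -> buffer=komvqenxJf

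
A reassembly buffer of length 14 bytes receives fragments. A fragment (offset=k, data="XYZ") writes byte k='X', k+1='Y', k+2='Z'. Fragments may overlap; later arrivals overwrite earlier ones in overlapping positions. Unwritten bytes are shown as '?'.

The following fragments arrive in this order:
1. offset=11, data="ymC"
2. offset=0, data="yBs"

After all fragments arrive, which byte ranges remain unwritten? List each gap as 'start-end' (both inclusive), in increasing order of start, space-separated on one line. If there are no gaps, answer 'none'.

Fragment 1: offset=11 len=3
Fragment 2: offset=0 len=3
Gaps: 3-10

Answer: 3-10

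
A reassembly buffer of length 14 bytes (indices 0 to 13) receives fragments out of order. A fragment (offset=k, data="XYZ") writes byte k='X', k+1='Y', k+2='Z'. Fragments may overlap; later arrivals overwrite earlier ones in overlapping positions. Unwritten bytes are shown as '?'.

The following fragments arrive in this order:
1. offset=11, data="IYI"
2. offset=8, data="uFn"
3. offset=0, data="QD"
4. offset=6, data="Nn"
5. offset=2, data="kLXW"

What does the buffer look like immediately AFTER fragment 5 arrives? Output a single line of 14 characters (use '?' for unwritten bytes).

Answer: QDkLXWNnuFnIYI

Derivation:
Fragment 1: offset=11 data="IYI" -> buffer=???????????IYI
Fragment 2: offset=8 data="uFn" -> buffer=????????uFnIYI
Fragment 3: offset=0 data="QD" -> buffer=QD??????uFnIYI
Fragment 4: offset=6 data="Nn" -> buffer=QD????NnuFnIYI
Fragment 5: offset=2 data="kLXW" -> buffer=QDkLXWNnuFnIYI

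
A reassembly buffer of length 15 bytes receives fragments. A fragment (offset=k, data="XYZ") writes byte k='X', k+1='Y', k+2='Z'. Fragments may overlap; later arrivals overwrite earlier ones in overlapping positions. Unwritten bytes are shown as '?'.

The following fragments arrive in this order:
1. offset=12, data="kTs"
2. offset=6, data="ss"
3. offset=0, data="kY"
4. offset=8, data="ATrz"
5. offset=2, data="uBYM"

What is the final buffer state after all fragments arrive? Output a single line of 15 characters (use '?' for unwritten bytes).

Answer: kYuBYMssATrzkTs

Derivation:
Fragment 1: offset=12 data="kTs" -> buffer=????????????kTs
Fragment 2: offset=6 data="ss" -> buffer=??????ss????kTs
Fragment 3: offset=0 data="kY" -> buffer=kY????ss????kTs
Fragment 4: offset=8 data="ATrz" -> buffer=kY????ssATrzkTs
Fragment 5: offset=2 data="uBYM" -> buffer=kYuBYMssATrzkTs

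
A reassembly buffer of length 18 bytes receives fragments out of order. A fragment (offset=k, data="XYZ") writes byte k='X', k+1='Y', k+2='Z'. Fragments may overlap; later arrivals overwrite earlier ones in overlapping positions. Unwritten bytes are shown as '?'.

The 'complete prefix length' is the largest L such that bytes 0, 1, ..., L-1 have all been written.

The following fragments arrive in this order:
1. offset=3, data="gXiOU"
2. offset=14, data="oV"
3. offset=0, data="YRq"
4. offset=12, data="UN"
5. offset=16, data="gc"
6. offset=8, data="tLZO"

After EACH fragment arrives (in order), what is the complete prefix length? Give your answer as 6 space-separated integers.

Answer: 0 0 8 8 8 18

Derivation:
Fragment 1: offset=3 data="gXiOU" -> buffer=???gXiOU?????????? -> prefix_len=0
Fragment 2: offset=14 data="oV" -> buffer=???gXiOU??????oV?? -> prefix_len=0
Fragment 3: offset=0 data="YRq" -> buffer=YRqgXiOU??????oV?? -> prefix_len=8
Fragment 4: offset=12 data="UN" -> buffer=YRqgXiOU????UNoV?? -> prefix_len=8
Fragment 5: offset=16 data="gc" -> buffer=YRqgXiOU????UNoVgc -> prefix_len=8
Fragment 6: offset=8 data="tLZO" -> buffer=YRqgXiOUtLZOUNoVgc -> prefix_len=18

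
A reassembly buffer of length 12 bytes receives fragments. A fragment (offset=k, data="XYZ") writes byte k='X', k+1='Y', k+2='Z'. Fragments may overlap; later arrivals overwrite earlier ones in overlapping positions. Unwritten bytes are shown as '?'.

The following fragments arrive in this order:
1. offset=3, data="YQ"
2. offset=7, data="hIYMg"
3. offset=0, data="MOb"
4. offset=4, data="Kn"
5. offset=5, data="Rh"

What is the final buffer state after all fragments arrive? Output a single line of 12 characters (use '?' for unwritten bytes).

Answer: MObYKRhhIYMg

Derivation:
Fragment 1: offset=3 data="YQ" -> buffer=???YQ???????
Fragment 2: offset=7 data="hIYMg" -> buffer=???YQ??hIYMg
Fragment 3: offset=0 data="MOb" -> buffer=MObYQ??hIYMg
Fragment 4: offset=4 data="Kn" -> buffer=MObYKn?hIYMg
Fragment 5: offset=5 data="Rh" -> buffer=MObYKRhhIYMg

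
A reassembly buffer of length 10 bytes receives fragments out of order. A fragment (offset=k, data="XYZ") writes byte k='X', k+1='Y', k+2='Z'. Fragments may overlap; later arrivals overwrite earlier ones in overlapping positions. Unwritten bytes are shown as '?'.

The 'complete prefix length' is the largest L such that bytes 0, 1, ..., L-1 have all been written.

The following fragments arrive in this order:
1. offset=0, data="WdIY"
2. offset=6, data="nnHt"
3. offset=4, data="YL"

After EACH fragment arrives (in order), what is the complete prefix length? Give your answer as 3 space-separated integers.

Answer: 4 4 10

Derivation:
Fragment 1: offset=0 data="WdIY" -> buffer=WdIY?????? -> prefix_len=4
Fragment 2: offset=6 data="nnHt" -> buffer=WdIY??nnHt -> prefix_len=4
Fragment 3: offset=4 data="YL" -> buffer=WdIYYLnnHt -> prefix_len=10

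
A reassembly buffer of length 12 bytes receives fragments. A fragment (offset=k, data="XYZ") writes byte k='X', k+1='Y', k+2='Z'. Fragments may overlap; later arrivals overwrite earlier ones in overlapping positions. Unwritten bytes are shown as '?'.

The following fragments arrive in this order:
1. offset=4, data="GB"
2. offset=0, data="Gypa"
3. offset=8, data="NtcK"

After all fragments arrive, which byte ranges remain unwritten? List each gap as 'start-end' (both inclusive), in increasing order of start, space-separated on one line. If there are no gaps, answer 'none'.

Fragment 1: offset=4 len=2
Fragment 2: offset=0 len=4
Fragment 3: offset=8 len=4
Gaps: 6-7

Answer: 6-7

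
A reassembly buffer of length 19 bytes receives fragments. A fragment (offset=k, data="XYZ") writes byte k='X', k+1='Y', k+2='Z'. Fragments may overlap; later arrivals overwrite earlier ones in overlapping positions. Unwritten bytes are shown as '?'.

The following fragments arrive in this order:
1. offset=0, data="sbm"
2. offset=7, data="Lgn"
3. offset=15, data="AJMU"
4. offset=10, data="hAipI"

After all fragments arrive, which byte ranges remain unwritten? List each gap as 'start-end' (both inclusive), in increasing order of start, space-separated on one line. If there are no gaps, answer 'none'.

Answer: 3-6

Derivation:
Fragment 1: offset=0 len=3
Fragment 2: offset=7 len=3
Fragment 3: offset=15 len=4
Fragment 4: offset=10 len=5
Gaps: 3-6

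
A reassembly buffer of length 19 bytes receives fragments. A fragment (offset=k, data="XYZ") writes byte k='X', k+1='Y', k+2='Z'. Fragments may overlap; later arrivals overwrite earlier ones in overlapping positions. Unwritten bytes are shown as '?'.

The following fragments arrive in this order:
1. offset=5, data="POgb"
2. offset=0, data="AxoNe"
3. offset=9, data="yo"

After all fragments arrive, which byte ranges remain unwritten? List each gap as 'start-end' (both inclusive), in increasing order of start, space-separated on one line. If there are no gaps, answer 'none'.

Fragment 1: offset=5 len=4
Fragment 2: offset=0 len=5
Fragment 3: offset=9 len=2
Gaps: 11-18

Answer: 11-18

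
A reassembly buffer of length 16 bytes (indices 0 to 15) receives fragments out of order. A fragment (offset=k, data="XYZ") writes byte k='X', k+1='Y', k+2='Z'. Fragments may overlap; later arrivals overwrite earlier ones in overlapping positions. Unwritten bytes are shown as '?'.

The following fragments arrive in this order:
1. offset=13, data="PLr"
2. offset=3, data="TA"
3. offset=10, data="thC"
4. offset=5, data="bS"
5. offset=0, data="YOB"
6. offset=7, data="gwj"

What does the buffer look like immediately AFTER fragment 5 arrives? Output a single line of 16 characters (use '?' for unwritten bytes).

Answer: YOBTAbS???thCPLr

Derivation:
Fragment 1: offset=13 data="PLr" -> buffer=?????????????PLr
Fragment 2: offset=3 data="TA" -> buffer=???TA????????PLr
Fragment 3: offset=10 data="thC" -> buffer=???TA?????thCPLr
Fragment 4: offset=5 data="bS" -> buffer=???TAbS???thCPLr
Fragment 5: offset=0 data="YOB" -> buffer=YOBTAbS???thCPLr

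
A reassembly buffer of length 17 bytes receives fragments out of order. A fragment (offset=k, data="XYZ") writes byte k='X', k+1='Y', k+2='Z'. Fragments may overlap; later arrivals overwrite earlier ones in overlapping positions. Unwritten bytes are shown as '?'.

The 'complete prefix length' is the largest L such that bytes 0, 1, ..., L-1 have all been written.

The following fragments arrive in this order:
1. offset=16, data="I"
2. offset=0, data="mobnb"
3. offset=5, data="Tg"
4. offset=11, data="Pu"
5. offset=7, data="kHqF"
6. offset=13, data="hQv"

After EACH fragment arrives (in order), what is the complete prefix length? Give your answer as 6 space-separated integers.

Fragment 1: offset=16 data="I" -> buffer=????????????????I -> prefix_len=0
Fragment 2: offset=0 data="mobnb" -> buffer=mobnb???????????I -> prefix_len=5
Fragment 3: offset=5 data="Tg" -> buffer=mobnbTg?????????I -> prefix_len=7
Fragment 4: offset=11 data="Pu" -> buffer=mobnbTg????Pu???I -> prefix_len=7
Fragment 5: offset=7 data="kHqF" -> buffer=mobnbTgkHqFPu???I -> prefix_len=13
Fragment 6: offset=13 data="hQv" -> buffer=mobnbTgkHqFPuhQvI -> prefix_len=17

Answer: 0 5 7 7 13 17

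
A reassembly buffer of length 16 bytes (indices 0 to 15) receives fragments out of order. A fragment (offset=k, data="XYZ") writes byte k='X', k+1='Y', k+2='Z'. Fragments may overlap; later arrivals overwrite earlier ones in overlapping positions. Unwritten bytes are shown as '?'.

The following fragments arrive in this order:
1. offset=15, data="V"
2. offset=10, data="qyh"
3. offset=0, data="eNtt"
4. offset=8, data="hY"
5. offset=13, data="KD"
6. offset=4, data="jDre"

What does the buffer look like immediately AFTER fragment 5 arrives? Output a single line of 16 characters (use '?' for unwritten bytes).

Fragment 1: offset=15 data="V" -> buffer=???????????????V
Fragment 2: offset=10 data="qyh" -> buffer=??????????qyh??V
Fragment 3: offset=0 data="eNtt" -> buffer=eNtt??????qyh??V
Fragment 4: offset=8 data="hY" -> buffer=eNtt????hYqyh??V
Fragment 5: offset=13 data="KD" -> buffer=eNtt????hYqyhKDV

Answer: eNtt????hYqyhKDV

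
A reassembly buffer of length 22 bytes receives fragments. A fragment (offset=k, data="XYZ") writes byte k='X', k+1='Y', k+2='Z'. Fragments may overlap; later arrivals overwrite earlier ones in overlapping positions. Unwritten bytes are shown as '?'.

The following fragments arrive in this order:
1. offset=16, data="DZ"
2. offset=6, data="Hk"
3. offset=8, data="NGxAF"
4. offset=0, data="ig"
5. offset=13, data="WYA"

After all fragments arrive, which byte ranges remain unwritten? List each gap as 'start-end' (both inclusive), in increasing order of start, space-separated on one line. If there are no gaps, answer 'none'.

Fragment 1: offset=16 len=2
Fragment 2: offset=6 len=2
Fragment 3: offset=8 len=5
Fragment 4: offset=0 len=2
Fragment 5: offset=13 len=3
Gaps: 2-5 18-21

Answer: 2-5 18-21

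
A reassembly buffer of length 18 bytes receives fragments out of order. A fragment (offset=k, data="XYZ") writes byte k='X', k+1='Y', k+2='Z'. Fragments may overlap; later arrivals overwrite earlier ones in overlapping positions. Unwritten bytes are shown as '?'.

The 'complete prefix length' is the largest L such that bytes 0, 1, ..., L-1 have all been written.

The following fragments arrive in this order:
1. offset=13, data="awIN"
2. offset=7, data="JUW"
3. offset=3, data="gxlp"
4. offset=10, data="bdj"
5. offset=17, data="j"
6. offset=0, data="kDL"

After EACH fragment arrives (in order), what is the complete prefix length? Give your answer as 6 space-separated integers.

Fragment 1: offset=13 data="awIN" -> buffer=?????????????awIN? -> prefix_len=0
Fragment 2: offset=7 data="JUW" -> buffer=???????JUW???awIN? -> prefix_len=0
Fragment 3: offset=3 data="gxlp" -> buffer=???gxlpJUW???awIN? -> prefix_len=0
Fragment 4: offset=10 data="bdj" -> buffer=???gxlpJUWbdjawIN? -> prefix_len=0
Fragment 5: offset=17 data="j" -> buffer=???gxlpJUWbdjawINj -> prefix_len=0
Fragment 6: offset=0 data="kDL" -> buffer=kDLgxlpJUWbdjawINj -> prefix_len=18

Answer: 0 0 0 0 0 18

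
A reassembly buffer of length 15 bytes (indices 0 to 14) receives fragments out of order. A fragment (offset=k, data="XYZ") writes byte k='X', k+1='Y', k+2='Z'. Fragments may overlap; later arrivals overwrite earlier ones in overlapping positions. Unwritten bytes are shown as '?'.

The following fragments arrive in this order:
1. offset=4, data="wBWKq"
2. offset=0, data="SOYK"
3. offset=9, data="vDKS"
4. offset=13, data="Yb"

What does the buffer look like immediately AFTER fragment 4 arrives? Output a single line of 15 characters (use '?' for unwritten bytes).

Fragment 1: offset=4 data="wBWKq" -> buffer=????wBWKq??????
Fragment 2: offset=0 data="SOYK" -> buffer=SOYKwBWKq??????
Fragment 3: offset=9 data="vDKS" -> buffer=SOYKwBWKqvDKS??
Fragment 4: offset=13 data="Yb" -> buffer=SOYKwBWKqvDKSYb

Answer: SOYKwBWKqvDKSYb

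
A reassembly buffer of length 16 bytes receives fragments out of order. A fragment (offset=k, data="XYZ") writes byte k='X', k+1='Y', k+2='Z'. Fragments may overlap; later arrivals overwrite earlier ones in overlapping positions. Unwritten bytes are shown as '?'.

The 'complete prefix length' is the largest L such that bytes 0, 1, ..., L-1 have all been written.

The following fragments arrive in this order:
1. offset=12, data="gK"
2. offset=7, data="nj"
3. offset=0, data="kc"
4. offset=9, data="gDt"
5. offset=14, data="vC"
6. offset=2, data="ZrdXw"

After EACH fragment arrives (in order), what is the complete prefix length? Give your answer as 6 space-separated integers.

Fragment 1: offset=12 data="gK" -> buffer=????????????gK?? -> prefix_len=0
Fragment 2: offset=7 data="nj" -> buffer=???????nj???gK?? -> prefix_len=0
Fragment 3: offset=0 data="kc" -> buffer=kc?????nj???gK?? -> prefix_len=2
Fragment 4: offset=9 data="gDt" -> buffer=kc?????njgDtgK?? -> prefix_len=2
Fragment 5: offset=14 data="vC" -> buffer=kc?????njgDtgKvC -> prefix_len=2
Fragment 6: offset=2 data="ZrdXw" -> buffer=kcZrdXwnjgDtgKvC -> prefix_len=16

Answer: 0 0 2 2 2 16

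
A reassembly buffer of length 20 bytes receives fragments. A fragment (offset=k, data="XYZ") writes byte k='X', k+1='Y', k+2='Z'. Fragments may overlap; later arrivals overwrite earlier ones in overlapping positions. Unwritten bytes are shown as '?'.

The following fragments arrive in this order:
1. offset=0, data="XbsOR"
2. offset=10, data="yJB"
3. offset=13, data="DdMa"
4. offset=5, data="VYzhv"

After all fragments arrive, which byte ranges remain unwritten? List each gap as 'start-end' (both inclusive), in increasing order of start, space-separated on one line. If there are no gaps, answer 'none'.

Fragment 1: offset=0 len=5
Fragment 2: offset=10 len=3
Fragment 3: offset=13 len=4
Fragment 4: offset=5 len=5
Gaps: 17-19

Answer: 17-19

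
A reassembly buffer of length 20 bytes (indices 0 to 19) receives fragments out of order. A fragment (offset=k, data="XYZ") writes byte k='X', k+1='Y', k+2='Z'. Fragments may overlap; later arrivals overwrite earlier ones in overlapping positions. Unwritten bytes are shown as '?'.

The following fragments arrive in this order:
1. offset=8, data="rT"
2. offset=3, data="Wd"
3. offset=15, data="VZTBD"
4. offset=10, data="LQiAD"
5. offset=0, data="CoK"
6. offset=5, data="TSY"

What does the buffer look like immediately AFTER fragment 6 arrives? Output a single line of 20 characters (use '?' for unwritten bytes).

Fragment 1: offset=8 data="rT" -> buffer=????????rT??????????
Fragment 2: offset=3 data="Wd" -> buffer=???Wd???rT??????????
Fragment 3: offset=15 data="VZTBD" -> buffer=???Wd???rT?????VZTBD
Fragment 4: offset=10 data="LQiAD" -> buffer=???Wd???rTLQiADVZTBD
Fragment 5: offset=0 data="CoK" -> buffer=CoKWd???rTLQiADVZTBD
Fragment 6: offset=5 data="TSY" -> buffer=CoKWdTSYrTLQiADVZTBD

Answer: CoKWdTSYrTLQiADVZTBD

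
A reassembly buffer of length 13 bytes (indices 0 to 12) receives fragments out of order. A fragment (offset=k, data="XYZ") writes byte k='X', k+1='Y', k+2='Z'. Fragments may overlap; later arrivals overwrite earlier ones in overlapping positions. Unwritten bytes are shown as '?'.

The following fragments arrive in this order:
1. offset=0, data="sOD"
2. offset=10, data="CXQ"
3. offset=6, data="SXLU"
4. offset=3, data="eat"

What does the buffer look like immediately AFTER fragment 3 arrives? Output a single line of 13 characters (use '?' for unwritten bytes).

Fragment 1: offset=0 data="sOD" -> buffer=sOD??????????
Fragment 2: offset=10 data="CXQ" -> buffer=sOD???????CXQ
Fragment 3: offset=6 data="SXLU" -> buffer=sOD???SXLUCXQ

Answer: sOD???SXLUCXQ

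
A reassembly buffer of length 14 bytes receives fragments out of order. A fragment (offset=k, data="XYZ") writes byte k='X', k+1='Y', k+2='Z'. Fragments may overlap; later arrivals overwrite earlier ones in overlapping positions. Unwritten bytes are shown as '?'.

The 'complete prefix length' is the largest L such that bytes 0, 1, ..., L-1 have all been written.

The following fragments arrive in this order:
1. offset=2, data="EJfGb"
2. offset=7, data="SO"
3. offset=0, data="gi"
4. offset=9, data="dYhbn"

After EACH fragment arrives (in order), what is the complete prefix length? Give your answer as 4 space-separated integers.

Answer: 0 0 9 14

Derivation:
Fragment 1: offset=2 data="EJfGb" -> buffer=??EJfGb??????? -> prefix_len=0
Fragment 2: offset=7 data="SO" -> buffer=??EJfGbSO????? -> prefix_len=0
Fragment 3: offset=0 data="gi" -> buffer=giEJfGbSO????? -> prefix_len=9
Fragment 4: offset=9 data="dYhbn" -> buffer=giEJfGbSOdYhbn -> prefix_len=14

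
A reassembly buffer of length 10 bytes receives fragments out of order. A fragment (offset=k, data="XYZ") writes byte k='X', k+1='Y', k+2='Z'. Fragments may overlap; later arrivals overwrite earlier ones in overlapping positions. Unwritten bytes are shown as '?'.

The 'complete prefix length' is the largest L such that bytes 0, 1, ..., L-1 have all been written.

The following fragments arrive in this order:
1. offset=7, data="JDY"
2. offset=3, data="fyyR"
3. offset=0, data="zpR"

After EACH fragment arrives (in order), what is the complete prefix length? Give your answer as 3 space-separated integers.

Fragment 1: offset=7 data="JDY" -> buffer=???????JDY -> prefix_len=0
Fragment 2: offset=3 data="fyyR" -> buffer=???fyyRJDY -> prefix_len=0
Fragment 3: offset=0 data="zpR" -> buffer=zpRfyyRJDY -> prefix_len=10

Answer: 0 0 10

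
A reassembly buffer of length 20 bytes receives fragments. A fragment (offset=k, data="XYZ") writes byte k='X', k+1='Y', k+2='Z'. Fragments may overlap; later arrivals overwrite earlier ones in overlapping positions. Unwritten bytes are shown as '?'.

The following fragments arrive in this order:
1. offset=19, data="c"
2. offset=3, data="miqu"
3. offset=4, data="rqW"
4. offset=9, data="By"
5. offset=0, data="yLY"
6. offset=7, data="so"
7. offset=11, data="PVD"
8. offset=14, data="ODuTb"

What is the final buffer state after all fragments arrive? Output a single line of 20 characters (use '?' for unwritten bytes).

Answer: yLYmrqWsoByPVDODuTbc

Derivation:
Fragment 1: offset=19 data="c" -> buffer=???????????????????c
Fragment 2: offset=3 data="miqu" -> buffer=???miqu????????????c
Fragment 3: offset=4 data="rqW" -> buffer=???mrqW????????????c
Fragment 4: offset=9 data="By" -> buffer=???mrqW??By????????c
Fragment 5: offset=0 data="yLY" -> buffer=yLYmrqW??By????????c
Fragment 6: offset=7 data="so" -> buffer=yLYmrqWsoBy????????c
Fragment 7: offset=11 data="PVD" -> buffer=yLYmrqWsoByPVD?????c
Fragment 8: offset=14 data="ODuTb" -> buffer=yLYmrqWsoByPVDODuTbc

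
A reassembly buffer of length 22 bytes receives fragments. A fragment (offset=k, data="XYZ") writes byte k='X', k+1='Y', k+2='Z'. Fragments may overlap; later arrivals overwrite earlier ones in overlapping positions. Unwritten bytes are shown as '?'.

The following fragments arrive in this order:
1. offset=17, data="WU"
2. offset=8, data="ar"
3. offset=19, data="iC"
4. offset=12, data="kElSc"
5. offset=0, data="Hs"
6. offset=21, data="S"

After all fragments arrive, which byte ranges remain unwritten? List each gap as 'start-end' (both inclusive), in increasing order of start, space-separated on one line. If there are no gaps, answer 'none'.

Answer: 2-7 10-11

Derivation:
Fragment 1: offset=17 len=2
Fragment 2: offset=8 len=2
Fragment 3: offset=19 len=2
Fragment 4: offset=12 len=5
Fragment 5: offset=0 len=2
Fragment 6: offset=21 len=1
Gaps: 2-7 10-11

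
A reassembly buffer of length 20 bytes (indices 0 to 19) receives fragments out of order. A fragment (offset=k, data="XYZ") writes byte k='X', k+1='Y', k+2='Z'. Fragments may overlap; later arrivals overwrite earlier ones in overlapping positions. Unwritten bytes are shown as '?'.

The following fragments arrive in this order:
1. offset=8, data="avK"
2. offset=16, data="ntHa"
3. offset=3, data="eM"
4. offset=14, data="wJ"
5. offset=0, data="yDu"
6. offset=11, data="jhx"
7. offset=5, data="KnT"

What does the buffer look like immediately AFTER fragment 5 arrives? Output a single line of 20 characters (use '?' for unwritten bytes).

Answer: yDueM???avK???wJntHa

Derivation:
Fragment 1: offset=8 data="avK" -> buffer=????????avK?????????
Fragment 2: offset=16 data="ntHa" -> buffer=????????avK?????ntHa
Fragment 3: offset=3 data="eM" -> buffer=???eM???avK?????ntHa
Fragment 4: offset=14 data="wJ" -> buffer=???eM???avK???wJntHa
Fragment 5: offset=0 data="yDu" -> buffer=yDueM???avK???wJntHa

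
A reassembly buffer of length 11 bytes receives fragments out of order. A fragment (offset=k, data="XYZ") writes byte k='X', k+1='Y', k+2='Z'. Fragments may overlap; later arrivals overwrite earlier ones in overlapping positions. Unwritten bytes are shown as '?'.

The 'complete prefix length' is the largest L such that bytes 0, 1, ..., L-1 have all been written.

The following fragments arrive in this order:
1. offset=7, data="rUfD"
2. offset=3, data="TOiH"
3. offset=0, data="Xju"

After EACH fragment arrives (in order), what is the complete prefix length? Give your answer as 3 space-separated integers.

Answer: 0 0 11

Derivation:
Fragment 1: offset=7 data="rUfD" -> buffer=???????rUfD -> prefix_len=0
Fragment 2: offset=3 data="TOiH" -> buffer=???TOiHrUfD -> prefix_len=0
Fragment 3: offset=0 data="Xju" -> buffer=XjuTOiHrUfD -> prefix_len=11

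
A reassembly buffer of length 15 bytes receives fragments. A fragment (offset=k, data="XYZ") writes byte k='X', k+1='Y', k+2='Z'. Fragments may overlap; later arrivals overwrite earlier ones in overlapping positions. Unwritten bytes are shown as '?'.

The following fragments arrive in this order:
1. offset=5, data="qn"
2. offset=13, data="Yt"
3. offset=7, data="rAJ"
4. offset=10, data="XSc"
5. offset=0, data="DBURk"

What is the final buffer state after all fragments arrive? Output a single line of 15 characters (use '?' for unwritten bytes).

Answer: DBURkqnrAJXScYt

Derivation:
Fragment 1: offset=5 data="qn" -> buffer=?????qn????????
Fragment 2: offset=13 data="Yt" -> buffer=?????qn??????Yt
Fragment 3: offset=7 data="rAJ" -> buffer=?????qnrAJ???Yt
Fragment 4: offset=10 data="XSc" -> buffer=?????qnrAJXScYt
Fragment 5: offset=0 data="DBURk" -> buffer=DBURkqnrAJXScYt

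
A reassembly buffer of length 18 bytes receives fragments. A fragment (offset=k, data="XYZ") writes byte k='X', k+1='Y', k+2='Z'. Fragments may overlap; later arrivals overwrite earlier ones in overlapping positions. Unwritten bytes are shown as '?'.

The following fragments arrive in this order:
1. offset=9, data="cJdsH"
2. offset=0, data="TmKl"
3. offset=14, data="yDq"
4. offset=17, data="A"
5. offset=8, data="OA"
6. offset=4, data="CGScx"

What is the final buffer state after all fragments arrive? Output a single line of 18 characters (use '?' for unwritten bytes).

Answer: TmKlCGScxAJdsHyDqA

Derivation:
Fragment 1: offset=9 data="cJdsH" -> buffer=?????????cJdsH????
Fragment 2: offset=0 data="TmKl" -> buffer=TmKl?????cJdsH????
Fragment 3: offset=14 data="yDq" -> buffer=TmKl?????cJdsHyDq?
Fragment 4: offset=17 data="A" -> buffer=TmKl?????cJdsHyDqA
Fragment 5: offset=8 data="OA" -> buffer=TmKl????OAJdsHyDqA
Fragment 6: offset=4 data="CGScx" -> buffer=TmKlCGScxAJdsHyDqA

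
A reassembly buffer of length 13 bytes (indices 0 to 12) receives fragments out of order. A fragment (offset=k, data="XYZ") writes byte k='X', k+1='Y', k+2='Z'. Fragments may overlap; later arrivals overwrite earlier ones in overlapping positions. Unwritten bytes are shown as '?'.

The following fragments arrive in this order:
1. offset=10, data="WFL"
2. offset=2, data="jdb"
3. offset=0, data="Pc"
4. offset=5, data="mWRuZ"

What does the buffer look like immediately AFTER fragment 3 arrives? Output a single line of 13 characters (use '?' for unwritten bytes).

Answer: Pcjdb?????WFL

Derivation:
Fragment 1: offset=10 data="WFL" -> buffer=??????????WFL
Fragment 2: offset=2 data="jdb" -> buffer=??jdb?????WFL
Fragment 3: offset=0 data="Pc" -> buffer=Pcjdb?????WFL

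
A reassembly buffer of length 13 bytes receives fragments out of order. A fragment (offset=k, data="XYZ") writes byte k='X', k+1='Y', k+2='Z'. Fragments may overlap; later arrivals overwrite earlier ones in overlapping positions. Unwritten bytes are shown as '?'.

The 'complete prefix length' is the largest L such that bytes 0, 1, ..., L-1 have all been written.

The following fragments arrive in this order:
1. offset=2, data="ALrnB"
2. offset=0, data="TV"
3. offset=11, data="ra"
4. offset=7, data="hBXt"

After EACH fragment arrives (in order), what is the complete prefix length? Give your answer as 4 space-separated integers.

Fragment 1: offset=2 data="ALrnB" -> buffer=??ALrnB?????? -> prefix_len=0
Fragment 2: offset=0 data="TV" -> buffer=TVALrnB?????? -> prefix_len=7
Fragment 3: offset=11 data="ra" -> buffer=TVALrnB????ra -> prefix_len=7
Fragment 4: offset=7 data="hBXt" -> buffer=TVALrnBhBXtra -> prefix_len=13

Answer: 0 7 7 13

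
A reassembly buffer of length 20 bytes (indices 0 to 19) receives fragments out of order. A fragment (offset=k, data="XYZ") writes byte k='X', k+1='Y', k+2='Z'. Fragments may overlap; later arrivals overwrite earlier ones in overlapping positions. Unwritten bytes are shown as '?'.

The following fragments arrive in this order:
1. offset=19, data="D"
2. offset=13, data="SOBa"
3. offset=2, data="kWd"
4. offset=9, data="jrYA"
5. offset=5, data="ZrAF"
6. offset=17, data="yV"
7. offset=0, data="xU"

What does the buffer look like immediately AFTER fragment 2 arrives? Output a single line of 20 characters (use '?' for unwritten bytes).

Fragment 1: offset=19 data="D" -> buffer=???????????????????D
Fragment 2: offset=13 data="SOBa" -> buffer=?????????????SOBa??D

Answer: ?????????????SOBa??D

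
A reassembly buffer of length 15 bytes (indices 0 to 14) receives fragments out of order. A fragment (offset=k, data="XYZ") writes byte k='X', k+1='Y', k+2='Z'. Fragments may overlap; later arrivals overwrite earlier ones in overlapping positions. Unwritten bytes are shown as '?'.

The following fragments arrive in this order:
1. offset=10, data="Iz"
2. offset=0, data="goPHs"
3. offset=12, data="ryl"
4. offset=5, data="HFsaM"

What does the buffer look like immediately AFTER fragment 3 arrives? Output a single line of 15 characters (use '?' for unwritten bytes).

Fragment 1: offset=10 data="Iz" -> buffer=??????????Iz???
Fragment 2: offset=0 data="goPHs" -> buffer=goPHs?????Iz???
Fragment 3: offset=12 data="ryl" -> buffer=goPHs?????Izryl

Answer: goPHs?????Izryl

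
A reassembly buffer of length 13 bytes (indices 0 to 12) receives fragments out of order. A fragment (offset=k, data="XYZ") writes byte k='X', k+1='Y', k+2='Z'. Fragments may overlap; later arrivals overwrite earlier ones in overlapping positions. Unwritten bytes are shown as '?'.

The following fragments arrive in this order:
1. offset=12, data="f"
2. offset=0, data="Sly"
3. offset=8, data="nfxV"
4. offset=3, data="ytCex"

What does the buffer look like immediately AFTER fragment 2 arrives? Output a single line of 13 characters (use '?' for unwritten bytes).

Fragment 1: offset=12 data="f" -> buffer=????????????f
Fragment 2: offset=0 data="Sly" -> buffer=Sly?????????f

Answer: Sly?????????f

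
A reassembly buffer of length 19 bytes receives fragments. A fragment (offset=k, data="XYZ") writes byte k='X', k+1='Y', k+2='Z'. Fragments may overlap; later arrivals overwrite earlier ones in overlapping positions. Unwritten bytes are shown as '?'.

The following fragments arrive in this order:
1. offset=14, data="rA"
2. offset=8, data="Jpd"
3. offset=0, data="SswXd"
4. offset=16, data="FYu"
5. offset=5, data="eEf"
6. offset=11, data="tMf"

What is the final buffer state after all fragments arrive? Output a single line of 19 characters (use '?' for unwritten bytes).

Fragment 1: offset=14 data="rA" -> buffer=??????????????rA???
Fragment 2: offset=8 data="Jpd" -> buffer=????????Jpd???rA???
Fragment 3: offset=0 data="SswXd" -> buffer=SswXd???Jpd???rA???
Fragment 4: offset=16 data="FYu" -> buffer=SswXd???Jpd???rAFYu
Fragment 5: offset=5 data="eEf" -> buffer=SswXdeEfJpd???rAFYu
Fragment 6: offset=11 data="tMf" -> buffer=SswXdeEfJpdtMfrAFYu

Answer: SswXdeEfJpdtMfrAFYu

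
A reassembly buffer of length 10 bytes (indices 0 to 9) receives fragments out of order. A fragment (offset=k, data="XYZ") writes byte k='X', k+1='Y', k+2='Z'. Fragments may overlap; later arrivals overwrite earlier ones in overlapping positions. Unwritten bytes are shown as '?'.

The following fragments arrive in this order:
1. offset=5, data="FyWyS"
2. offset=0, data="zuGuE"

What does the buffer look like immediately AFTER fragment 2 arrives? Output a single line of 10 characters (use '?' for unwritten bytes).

Answer: zuGuEFyWyS

Derivation:
Fragment 1: offset=5 data="FyWyS" -> buffer=?????FyWyS
Fragment 2: offset=0 data="zuGuE" -> buffer=zuGuEFyWyS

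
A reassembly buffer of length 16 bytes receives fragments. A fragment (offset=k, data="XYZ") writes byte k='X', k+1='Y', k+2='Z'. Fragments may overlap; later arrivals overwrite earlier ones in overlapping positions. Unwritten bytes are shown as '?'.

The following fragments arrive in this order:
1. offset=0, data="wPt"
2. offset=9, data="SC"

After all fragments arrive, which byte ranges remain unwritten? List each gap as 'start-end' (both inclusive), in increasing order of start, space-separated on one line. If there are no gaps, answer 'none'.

Fragment 1: offset=0 len=3
Fragment 2: offset=9 len=2
Gaps: 3-8 11-15

Answer: 3-8 11-15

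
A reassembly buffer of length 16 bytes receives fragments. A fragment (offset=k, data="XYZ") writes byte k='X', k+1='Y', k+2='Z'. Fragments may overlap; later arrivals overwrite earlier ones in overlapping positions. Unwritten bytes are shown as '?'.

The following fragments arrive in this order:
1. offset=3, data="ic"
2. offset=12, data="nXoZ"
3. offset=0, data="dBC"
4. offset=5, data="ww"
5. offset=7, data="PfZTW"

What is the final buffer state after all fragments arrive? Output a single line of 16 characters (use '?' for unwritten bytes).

Answer: dBCicwwPfZTWnXoZ

Derivation:
Fragment 1: offset=3 data="ic" -> buffer=???ic???????????
Fragment 2: offset=12 data="nXoZ" -> buffer=???ic???????nXoZ
Fragment 3: offset=0 data="dBC" -> buffer=dBCic???????nXoZ
Fragment 4: offset=5 data="ww" -> buffer=dBCicww?????nXoZ
Fragment 5: offset=7 data="PfZTW" -> buffer=dBCicwwPfZTWnXoZ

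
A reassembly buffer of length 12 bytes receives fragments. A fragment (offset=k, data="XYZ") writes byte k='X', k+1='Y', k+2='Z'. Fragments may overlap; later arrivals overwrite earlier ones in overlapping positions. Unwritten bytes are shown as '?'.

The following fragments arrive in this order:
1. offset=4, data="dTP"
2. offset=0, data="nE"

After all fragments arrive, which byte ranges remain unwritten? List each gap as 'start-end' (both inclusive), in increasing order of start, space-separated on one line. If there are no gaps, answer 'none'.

Answer: 2-3 7-11

Derivation:
Fragment 1: offset=4 len=3
Fragment 2: offset=0 len=2
Gaps: 2-3 7-11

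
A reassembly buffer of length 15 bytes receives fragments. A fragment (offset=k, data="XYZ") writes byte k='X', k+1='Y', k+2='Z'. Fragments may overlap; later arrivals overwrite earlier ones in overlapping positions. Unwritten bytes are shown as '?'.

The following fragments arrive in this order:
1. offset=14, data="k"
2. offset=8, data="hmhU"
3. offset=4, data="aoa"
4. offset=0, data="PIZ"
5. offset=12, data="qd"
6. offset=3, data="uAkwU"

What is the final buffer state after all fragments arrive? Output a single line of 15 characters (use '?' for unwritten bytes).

Fragment 1: offset=14 data="k" -> buffer=??????????????k
Fragment 2: offset=8 data="hmhU" -> buffer=????????hmhU??k
Fragment 3: offset=4 data="aoa" -> buffer=????aoa?hmhU??k
Fragment 4: offset=0 data="PIZ" -> buffer=PIZ?aoa?hmhU??k
Fragment 5: offset=12 data="qd" -> buffer=PIZ?aoa?hmhUqdk
Fragment 6: offset=3 data="uAkwU" -> buffer=PIZuAkwUhmhUqdk

Answer: PIZuAkwUhmhUqdk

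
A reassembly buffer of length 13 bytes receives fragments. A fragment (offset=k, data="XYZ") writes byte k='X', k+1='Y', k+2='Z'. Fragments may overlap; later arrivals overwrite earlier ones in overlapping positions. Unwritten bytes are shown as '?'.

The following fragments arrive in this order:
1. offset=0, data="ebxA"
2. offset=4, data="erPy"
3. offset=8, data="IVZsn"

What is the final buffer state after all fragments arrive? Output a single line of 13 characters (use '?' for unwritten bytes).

Answer: ebxAerPyIVZsn

Derivation:
Fragment 1: offset=0 data="ebxA" -> buffer=ebxA?????????
Fragment 2: offset=4 data="erPy" -> buffer=ebxAerPy?????
Fragment 3: offset=8 data="IVZsn" -> buffer=ebxAerPyIVZsn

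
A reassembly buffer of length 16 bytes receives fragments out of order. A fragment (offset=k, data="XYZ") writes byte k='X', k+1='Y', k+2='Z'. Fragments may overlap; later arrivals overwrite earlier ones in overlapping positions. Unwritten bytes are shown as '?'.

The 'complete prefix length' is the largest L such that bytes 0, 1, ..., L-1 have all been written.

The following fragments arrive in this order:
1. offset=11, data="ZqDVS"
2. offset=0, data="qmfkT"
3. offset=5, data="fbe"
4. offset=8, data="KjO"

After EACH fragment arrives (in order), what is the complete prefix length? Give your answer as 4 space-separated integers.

Answer: 0 5 8 16

Derivation:
Fragment 1: offset=11 data="ZqDVS" -> buffer=???????????ZqDVS -> prefix_len=0
Fragment 2: offset=0 data="qmfkT" -> buffer=qmfkT??????ZqDVS -> prefix_len=5
Fragment 3: offset=5 data="fbe" -> buffer=qmfkTfbe???ZqDVS -> prefix_len=8
Fragment 4: offset=8 data="KjO" -> buffer=qmfkTfbeKjOZqDVS -> prefix_len=16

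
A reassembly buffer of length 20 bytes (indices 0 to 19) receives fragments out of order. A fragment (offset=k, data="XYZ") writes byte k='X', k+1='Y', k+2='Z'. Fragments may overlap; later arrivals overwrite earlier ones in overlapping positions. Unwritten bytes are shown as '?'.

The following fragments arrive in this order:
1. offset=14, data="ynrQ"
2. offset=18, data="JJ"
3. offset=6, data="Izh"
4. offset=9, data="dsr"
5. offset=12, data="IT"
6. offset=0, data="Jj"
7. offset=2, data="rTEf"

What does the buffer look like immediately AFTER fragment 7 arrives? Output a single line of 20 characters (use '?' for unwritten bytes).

Fragment 1: offset=14 data="ynrQ" -> buffer=??????????????ynrQ??
Fragment 2: offset=18 data="JJ" -> buffer=??????????????ynrQJJ
Fragment 3: offset=6 data="Izh" -> buffer=??????Izh?????ynrQJJ
Fragment 4: offset=9 data="dsr" -> buffer=??????Izhdsr??ynrQJJ
Fragment 5: offset=12 data="IT" -> buffer=??????IzhdsrITynrQJJ
Fragment 6: offset=0 data="Jj" -> buffer=Jj????IzhdsrITynrQJJ
Fragment 7: offset=2 data="rTEf" -> buffer=JjrTEfIzhdsrITynrQJJ

Answer: JjrTEfIzhdsrITynrQJJ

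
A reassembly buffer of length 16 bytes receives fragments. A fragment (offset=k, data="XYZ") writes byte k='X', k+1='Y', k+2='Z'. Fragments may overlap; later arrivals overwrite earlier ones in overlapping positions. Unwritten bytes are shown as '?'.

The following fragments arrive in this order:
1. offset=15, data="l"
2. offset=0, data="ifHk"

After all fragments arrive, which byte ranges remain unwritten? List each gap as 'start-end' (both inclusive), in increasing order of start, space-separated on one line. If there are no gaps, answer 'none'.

Fragment 1: offset=15 len=1
Fragment 2: offset=0 len=4
Gaps: 4-14

Answer: 4-14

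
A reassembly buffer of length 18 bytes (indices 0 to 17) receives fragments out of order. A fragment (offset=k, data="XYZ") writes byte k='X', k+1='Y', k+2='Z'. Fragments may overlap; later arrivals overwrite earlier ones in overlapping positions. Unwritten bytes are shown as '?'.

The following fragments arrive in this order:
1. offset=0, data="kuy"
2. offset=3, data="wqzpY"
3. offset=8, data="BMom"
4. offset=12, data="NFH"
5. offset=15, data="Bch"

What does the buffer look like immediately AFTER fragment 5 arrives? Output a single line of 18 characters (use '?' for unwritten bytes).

Fragment 1: offset=0 data="kuy" -> buffer=kuy???????????????
Fragment 2: offset=3 data="wqzpY" -> buffer=kuywqzpY??????????
Fragment 3: offset=8 data="BMom" -> buffer=kuywqzpYBMom??????
Fragment 4: offset=12 data="NFH" -> buffer=kuywqzpYBMomNFH???
Fragment 5: offset=15 data="Bch" -> buffer=kuywqzpYBMomNFHBch

Answer: kuywqzpYBMomNFHBch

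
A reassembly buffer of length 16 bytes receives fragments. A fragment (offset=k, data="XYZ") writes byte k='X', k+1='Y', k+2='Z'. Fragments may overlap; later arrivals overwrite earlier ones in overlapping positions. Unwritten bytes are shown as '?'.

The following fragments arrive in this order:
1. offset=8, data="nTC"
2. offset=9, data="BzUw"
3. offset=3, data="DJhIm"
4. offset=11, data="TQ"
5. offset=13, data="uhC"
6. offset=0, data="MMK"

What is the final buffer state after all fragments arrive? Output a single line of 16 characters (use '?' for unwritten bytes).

Answer: MMKDJhImnBzTQuhC

Derivation:
Fragment 1: offset=8 data="nTC" -> buffer=????????nTC?????
Fragment 2: offset=9 data="BzUw" -> buffer=????????nBzUw???
Fragment 3: offset=3 data="DJhIm" -> buffer=???DJhImnBzUw???
Fragment 4: offset=11 data="TQ" -> buffer=???DJhImnBzTQ???
Fragment 5: offset=13 data="uhC" -> buffer=???DJhImnBzTQuhC
Fragment 6: offset=0 data="MMK" -> buffer=MMKDJhImnBzTQuhC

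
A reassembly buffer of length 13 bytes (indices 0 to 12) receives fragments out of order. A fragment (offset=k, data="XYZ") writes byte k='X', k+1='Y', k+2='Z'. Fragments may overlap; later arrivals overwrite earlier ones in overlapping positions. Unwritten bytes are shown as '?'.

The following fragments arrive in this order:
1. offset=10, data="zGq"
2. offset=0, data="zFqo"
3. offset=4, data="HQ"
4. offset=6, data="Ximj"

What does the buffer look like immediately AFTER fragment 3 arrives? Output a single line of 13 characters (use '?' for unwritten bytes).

Fragment 1: offset=10 data="zGq" -> buffer=??????????zGq
Fragment 2: offset=0 data="zFqo" -> buffer=zFqo??????zGq
Fragment 3: offset=4 data="HQ" -> buffer=zFqoHQ????zGq

Answer: zFqoHQ????zGq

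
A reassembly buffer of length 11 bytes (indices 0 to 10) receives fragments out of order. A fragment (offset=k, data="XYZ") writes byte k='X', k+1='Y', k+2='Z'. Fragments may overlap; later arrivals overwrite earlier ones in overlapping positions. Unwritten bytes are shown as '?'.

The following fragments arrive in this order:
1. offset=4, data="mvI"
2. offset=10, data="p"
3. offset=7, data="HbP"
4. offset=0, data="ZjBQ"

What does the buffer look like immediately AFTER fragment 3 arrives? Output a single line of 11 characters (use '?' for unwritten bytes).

Fragment 1: offset=4 data="mvI" -> buffer=????mvI????
Fragment 2: offset=10 data="p" -> buffer=????mvI???p
Fragment 3: offset=7 data="HbP" -> buffer=????mvIHbPp

Answer: ????mvIHbPp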